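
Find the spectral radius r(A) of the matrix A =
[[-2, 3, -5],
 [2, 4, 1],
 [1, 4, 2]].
r(A) ≈ 3.8216

The eigenvalues of A are the roots of its characteristic polynomial. With M = A (coefficients from the trace, the sum of principal 2x2 minors, and det A):
  p(λ) = det(λ I - M) = λ^3 - 4λ^2 - 9λ + 37.
No integer candidate from the rational root theorem (±divisors of 37) is a root, so the roots are irrational. The cubic discriminant is Δ = 697 > 0, so there are three distinct real roots. p(-4) = -55 and p(-3) = 1 have opposite signs, so a root lies in (-4, -3); Newton's method refines it to λ ≈ -3.0236. p(3) = 1 and p(3.5) = -0.625 have opposite signs, so a root lies in (3, 3.5); Newton's method refines it to λ ≈ 3.2021. p(3.5) = -0.625 and p(4) = 1 have opposite signs, so a root lies in (3.5, 4); Newton's method refines it to λ ≈ 3.8216. Check (Vieta): the three roots sum to 4, matching tr M = 4.
Thus the eigenvalues (to 4 decimals) are -3.0236 (modulus 3.0236); 3.2021 (modulus 3.2021); 3.8216 (modulus 3.8216). The spectral radius is the largest modulus: r(A) ≈ 3.8216. (Cross-check: r(A) ≤ ||A||_2 ≈ 6.4901; equality holds whenever A is normal, though it can also hold for some non-normal A.)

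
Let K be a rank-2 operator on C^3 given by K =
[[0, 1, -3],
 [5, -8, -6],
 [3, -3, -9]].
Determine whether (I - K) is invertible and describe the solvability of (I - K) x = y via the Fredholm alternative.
(I - K) is invertible (det(I - K) = 76 ≠ 0), so for every y in C^3 the equation (I - K) x = y has a unique solution.

K has rank 2 and factors as K = U V^T = u1 v1^T + u2 v2^T with u1 = (-1, 3, 0), v1 = (2, -3, -3), u2 = (-2, 1, -3), v2 = (-1, 1, 3) (multiplying out reproduces the displayed K). The nonzero eigenvalues of U V^T coincide with those of the 2 x 2 matrix G = V^T U = [[v1·u1, v1·u2], [v2·u1, v2·u2]] = [[-11, 2], [4, -6]], and by the Sylvester determinant identity det(I_3 - U V^T) = det(I_2 - V^T U) = det([[12, -2], [-4, 7]]) = (12)(7) - (-2)(-4) = 76. (Direct check: I - K =
[[1, -1, 3],
 [-5, 9, 6],
 [-3, 3, 10]]
has determinant 76.) The finite-dimensional Fredholm alternative says: either (I - K) is invertible, or ker(I - K) ≠ {0} and then range(I - K) = ker((I - K)^*)^⊥, with dim ker(I - K) = dim ker((I - K)^*). Since det(I - K) ≠ 0, 1 is not an eigenvalue of K and ker(I - K) = {0}, so we are in the first case: for every y there is a unique x = (I - K)^(-1) y. (Explicitly, by the Woodbury identity, (I - U V^T)^(-1) = I + U (I_2 - G)^(-1) V^T.)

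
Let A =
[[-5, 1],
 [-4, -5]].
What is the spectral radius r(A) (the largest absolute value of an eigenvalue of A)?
r(A) = sqrt(29) ≈ 5.3852

The eigenvalues of A are the roots of its characteristic polynomial. With M = A (coefficients from the trace and determinant):
  p(λ) = det(λ I - M) = λ^2 + 10λ + 29.
For λ^2 + 10λ + 29 the discriminant is -16. It is negative, so the roots are the complex-conjugate pair λ = -5 ± (sqrt(16)/2) i ≈ -5 ± 2i. For a conjugate pair the product of the roots equals the constant term, so |λ|^2 = 29 and |λ| = sqrt(29) ≈ 5.3852.
Thus the eigenvalues (to 4 decimals) are -5 ± 2i (modulus 5.3852). The spectral radius is the largest modulus: r(A) = sqrt(29) ≈ 5.3852. (Cross-check: r(A) ≤ ||A||_2 ≈ 7.0902; equality holds whenever A is normal, though it can also hold for some non-normal A.)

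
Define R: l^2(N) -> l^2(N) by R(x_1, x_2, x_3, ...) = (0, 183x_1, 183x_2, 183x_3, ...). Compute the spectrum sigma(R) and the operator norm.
sigma(R) = closed disk {z in C : |z| ≤ 183}; ||R|| = 183

Note R = 183·U where U is the unit right shift (U x)_k = x_{k-1} (with x_0 := 0); so ||R|| = 183||U|| and sigma(R) = 183·sigma(U). ||R x||^2 = sum_{k≥1} |183x_k|^2 = 33489||x||^2, so ||R|| = 183 and sigma(R) ⊂ {|z| ≤ 183}. For any |lambda| < 183, the equation (R - lambda I) x = 0 forces x_1 = 0, then 183x_k = lambda x_{k+1} ⇒ x = 0, so R has no eigenvalues. But (R - lambda I) is not surjective for |lambda| < 183: solving (R - lambda I) x = e_1 would require x_n proportional to (lambda/183)^(-n), which is not in l^2. So every |lambda| < 183 lies in the residual spectrum. The boundary |lambda| = 183 is in the approximate point spectrum (the spectrum is closed). Hence sigma(R) is the closed disk of radius 183.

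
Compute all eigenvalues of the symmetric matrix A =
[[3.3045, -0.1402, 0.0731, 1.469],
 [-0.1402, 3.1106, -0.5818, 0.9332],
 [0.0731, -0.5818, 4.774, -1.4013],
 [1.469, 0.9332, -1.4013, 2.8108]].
sigma(A) ≈ {1, 3, 4, 6}

A is real symmetric, so its spectrum consists of real eigenvalues. Expanding the characteristic polynomial of the displayed matrix gives
  det(λ I - A) = p(λ) = λ^4 + (-14)λ^3 + (67)λ^2 + (-125.9973)λ + (71.9981).
Solving p(λ) = 0 yields eigenvalues ≈ 1, 3, 4, 6. (A is shown rounded to 4 decimals, so these recover the underlying integer eigenvalues to within that precision.)
Verification: the trace of A = 14 equals the sum of eigenvalues 14, and det(A) ≈ 71.9981 matches the eigenvalue product 72.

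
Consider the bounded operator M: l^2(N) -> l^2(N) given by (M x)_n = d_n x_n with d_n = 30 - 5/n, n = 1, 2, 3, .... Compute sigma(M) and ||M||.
sigma(M) = {30 - 5/n : n ≥ 1} ∪ {30}; ||M|| = 30

A bounded diagonal operator on l^2 with diagonal entries d_n has spectrum equal to the closure of {d_n : n ≥ 1}: every d_n is an eigenvalue (with eigenvector e_n), so {d_n} ⊂ sigma(M); the spectrum is closed, so its closure is too; and for lambda not in the closure, (M - lambda I) has bounded inverse (the diagonal entries 1/(d_n - lambda) are bounded). For our sequence d_n = 30 - 5/n, n = 1, 2, 3, ...:
  - {d_n} = {30 - 5/n : n ≥ 1}; the only limit point is 30
  - closure = {30 - 5/n : n ≥ 1} ∪ {30}
For the norm: a diagonal operator has ||M|| = sup_n |d_n|. Here d_n = 30 - 5/n increases monotonically from d_1 = 25 toward 30, with all terms in [25, 30); so sup_n |d_n| = 30 (the supremum is the limit, not attained). So ||M|| = 30.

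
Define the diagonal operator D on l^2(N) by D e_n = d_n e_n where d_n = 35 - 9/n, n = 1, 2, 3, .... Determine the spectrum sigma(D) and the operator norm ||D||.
sigma(D) = {35 - 9/n : n ≥ 1} ∪ {35}; ||D|| = 35

A bounded diagonal operator on l^2 with diagonal entries d_n has spectrum equal to the closure of {d_n : n ≥ 1}: every d_n is an eigenvalue (with eigenvector e_n), so {d_n} ⊂ sigma(D); the spectrum is closed, so its closure is too; and for lambda not in the closure, (D - lambda I) has bounded inverse (the diagonal entries 1/(d_n - lambda) are bounded). For our sequence d_n = 35 - 9/n, n = 1, 2, 3, ...:
  - {d_n} = {35 - 9/n : n ≥ 1}; the only limit point is 35
  - closure = {35 - 9/n : n ≥ 1} ∪ {35}
For the norm: a diagonal operator has ||D|| = sup_n |d_n|. Here d_n = 35 - 9/n increases monotonically from d_1 = 26 toward 35, with all terms in [26, 35); so sup_n |d_n| = 35 (the supremum is the limit, not attained). So ||D|| = 35.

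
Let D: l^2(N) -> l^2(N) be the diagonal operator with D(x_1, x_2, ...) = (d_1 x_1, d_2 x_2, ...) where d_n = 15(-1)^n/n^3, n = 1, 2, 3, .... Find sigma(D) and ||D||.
sigma(D) = {15(-1)^n/n^3 : n ≥ 1} ∪ {0}; ||D|| = 15

A bounded diagonal operator on l^2 with diagonal entries d_n has spectrum equal to the closure of {d_n : n ≥ 1}: every d_n is an eigenvalue (with eigenvector e_n), so {d_n} ⊂ sigma(D); the spectrum is closed, so its closure is too; and for lambda not in the closure, (D - lambda I) has bounded inverse (the diagonal entries 1/(d_n - lambda) are bounded). For our sequence d_n = 15(-1)^n/n^3, n = 1, 2, 3, ...:
  - {d_n} = {15(-1)^n/n^3 : n ≥ 1}; the only limit point is 0
  - closure = {15(-1)^n/n^3 : n ≥ 1} ∪ {0}
For the norm: a diagonal operator has ||D|| = sup_n |d_n|. Here |d_n| = 15/n^3 is decreasing, so sup_n |d_n| = |d_1| = 15. So ||D|| = 15.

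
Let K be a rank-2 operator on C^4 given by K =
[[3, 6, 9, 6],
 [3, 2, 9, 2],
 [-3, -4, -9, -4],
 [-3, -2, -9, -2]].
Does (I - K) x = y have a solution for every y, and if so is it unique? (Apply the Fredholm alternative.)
(I - K) is invertible (det(I - K) = 7 ≠ 0), so for every y in C^4 the equation (I - K) x = y has a unique solution.

K has rank 2 and factors as K = U V^T = u1 v1^T + u2 v2^T with u1 = (3, 3, -3, -3), v1 = (1, 2, 3, 2), u2 = (0, -2, 1, 2), v2 = (0, 2, 0, 2) (multiplying out reproduces the displayed K). The nonzero eigenvalues of U V^T coincide with those of the 2 x 2 matrix G = V^T U = [[v1·u1, v1·u2], [v2·u1, v2·u2]] = [[-6, 3], [0, 0]], and by the Sylvester determinant identity det(I_4 - U V^T) = det(I_2 - V^T U) = det([[7, -3], [0, 1]]) = (7)(1) - (-3)(0) = 7. (Direct check: I - K =
[[-2, -6, -9, -6],
 [-3, -1, -9, -2],
 [3, 4, 10, 4],
 [3, 2, 9, 3]]
has determinant 7.) The finite-dimensional Fredholm alternative says: either (I - K) is invertible, or ker(I - K) ≠ {0} and then range(I - K) = ker((I - K)^*)^⊥, with dim ker(I - K) = dim ker((I - K)^*). Since det(I - K) ≠ 0, 1 is not an eigenvalue of K and ker(I - K) = {0}, so we are in the first case: for every y there is a unique x = (I - K)^(-1) y. (Explicitly, by the Woodbury identity, (I - U V^T)^(-1) = I + U (I_2 - G)^(-1) V^T.)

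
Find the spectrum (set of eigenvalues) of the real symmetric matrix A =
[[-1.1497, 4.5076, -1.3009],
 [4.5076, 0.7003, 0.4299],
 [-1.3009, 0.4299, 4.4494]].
sigma(A) ≈ {-5, 4, 5}

A is real symmetric, so its spectrum consists of real eigenvalues. Expanding the characteristic polynomial of the displayed matrix gives
  det(λ I - A) = p(λ) = λ^3 + (-4)λ^2 + (-25)λ + (100.0018).
Solving p(λ) = 0 yields eigenvalues ≈ -5, 4, 5. (A is shown rounded to 4 decimals, so these recover the underlying integer eigenvalues to within that precision.)
Verification: the trace of A = 4 equals the sum of eigenvalues 4, and det(A) ≈ -100.0018 matches the eigenvalue product -100.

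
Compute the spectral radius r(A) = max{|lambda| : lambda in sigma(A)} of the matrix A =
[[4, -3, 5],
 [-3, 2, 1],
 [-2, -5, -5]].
r(A) ≈ 6.4756

The eigenvalues of A are the roots of its characteristic polynomial. With M = A (coefficients from the trace, the sum of principal 2x2 minors, and det A):
  p(λ) = det(λ I - M) = λ^3 - λ^2 - 16λ - 126.
No integer candidate from the rational root theorem (±divisors of 126) is a root, so the roots are irrational. The cubic discriminant is Δ = -448804 < 0, so there is one real root and a complex-conjugate pair. p(6) = -42 and p(7) = 56 have opposite signs, so a root lies in (6, 7); Newton's method refines it to λ ≈ 6.4756. Dividing out (λ - (6.4756)) leaves approximately λ^2 + 5.4756λ + 19.4577. For λ^2 + 5.4756λ + 19.4577 the discriminant is -47.8486. It is negative, so the remaining roots are the complex-conjugate pair λ ≈ -2.7378 ± 3.4586i. Their product equals the constant term, so |λ|^2 ≈ 19.4577 and |λ| ≈ 4.4111.
Thus the eigenvalues (to 4 decimals) are 6.4756 (modulus 6.4756); -2.7378 ± 3.4586i (modulus 4.4111). The spectral radius is the largest modulus: r(A) ≈ 6.4756. (Cross-check: r(A) ≤ ||A||_2 ≈ 8.3779; equality holds whenever A is normal, though it can also hold for some non-normal A.)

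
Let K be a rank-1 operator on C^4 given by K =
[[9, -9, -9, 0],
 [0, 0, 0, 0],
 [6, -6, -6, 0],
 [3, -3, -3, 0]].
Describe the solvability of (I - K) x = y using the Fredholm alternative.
(I - K) is invertible (det(I - K) = -2 ≠ 0), so for every y in C^4 the equation (I - K) x = y has a unique solution.

K has rank 1, so it is an outer product K = u v^T: every row of K is a multiple of one row vector. Reading off the entries, u = (3, 0, 2, 1) and v = (3, -3, -3, 0) (row i of K equals u_i·v^T). A rank-one matrix u v^T satisfies K u = u (v·u) and kills the (3)-dimensional subspace v^⊥, so its characteristic polynomial is lambda^3 (lambda - v·u) with v·u = tr K = 3. Hence the eigenvalues of I - K are 1 (multiplicity 3) and 1 - (3) = -2, so det(I - K) = -2. (Direct check: I - K =
[[-8, 9, 9, 0],
 [0, 1, 0, 0],
 [-6, 6, 7, 0],
 [-3, 3, 3, 1]]
has determinant -2.) The finite-dimensional Fredholm alternative says: either (I - K) is invertible, or ker(I - K) ≠ {0} and then range(I - K) = ker((I - K)^*)^⊥, with dim ker(I - K) = dim ker((I - K)^*). Since det(I - K) ≠ 0, 1 is not an eigenvalue of K and ker(I - K) = {0}, so we are in the first case: for every y there is a unique x = (I - K)^(-1) y. Explicitly, by the Sherman–Morrison formula, (I - u v^T)^(-1) = I + u v^T/(1 - v·u), i.e. (I - K)^(-1) = I + K/(-2).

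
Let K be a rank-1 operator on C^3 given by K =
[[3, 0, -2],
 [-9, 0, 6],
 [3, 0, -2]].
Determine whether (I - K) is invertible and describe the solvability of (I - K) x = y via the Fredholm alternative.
(I - K) is singular (det(I - K) = 0, i.e. 1 ∈ sigma(K)). (I - K) x = y is solvable iff y ⊥ ker((I - K)^*) = span{(3, 0, -2)}, i.e. iff 3y_1 - 2y_3 = 0. When solvable, the solutions are x = y + c·(1, -3, 1), c arbitrary (ker(I - K) = span{(1, -3, 1)}, dimension 1).

K has rank 1, so it is an outer product K = u v^T: every row of K is a multiple of one row vector. Reading off the entries, u = (1, -3, 1) and v = (3, 0, -2) (row i of K equals u_i·v^T). A rank-one matrix u v^T satisfies K u = u (v·u) and kills the (2)-dimensional subspace v^⊥, so its characteristic polynomial is lambda^2 (lambda - v·u) with v·u = tr K = 1. Hence the eigenvalues of I - K are 1 (multiplicity 2) and 1 - (1) = 0, so det(I - K) = 0. (Direct check: I - K =
[[-2, 0, 2],
 [9, 1, -6],
 [-3, 0, 3]]
has determinant 0.) So 1 is an eigenvalue of K and (I - K) is not invertible. The finite-dimensional Fredholm alternative says: either (I - K) is invertible, or ker(I - K) ≠ {0} and then range(I - K) = ker((I - K)^*)^⊥, with dim ker(I - K) = dim ker((I - K)^*). We are in the second case, so we need both kernels. Kernel of I - K: (I - K) u = u - u (v·u) = u - u = 0, so ker(I - K) = span{u} = span{(1, -3, 1)} (it is exactly 1-dimensional because rank(I - K) = 2). Kernel of the adjoint: K is real, so (I - K)^* = I - K^T = I - v u^T, and (I - v u^T) v = v - v (u·v) = 0; hence ker((I - K)^*) = span{v} = span{(3, 0, -2)}. Therefore (I - K) x = y is solvable iff <y, v> = 0, i.e. iff 3y_1 - 2y_3 = 0. When this holds, K y = u (v·y) = 0, so (I - K) y = y and x = y is a particular solution; the full solution set is the line x = y + c·u = y + c·(1, -3, 1), c ∈ C.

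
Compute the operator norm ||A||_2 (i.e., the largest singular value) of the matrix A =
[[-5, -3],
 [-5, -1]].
||A||_2 = sqrt((60 + sqrt(3200))/2) ≈ 7.6344 (= sqrt(largest eigenvalue of A^T A))

||A||_2 = sigma_max(A) = sqrt(lambda_max(A^T A)). Form the symmetric matrix M = A^T A =
[[50, 20],
 [20, 10]].
Its characteristic polynomial (trace, determinant of M give the coefficients) is
  p(λ) = det(λ I - M) = λ^2 - 60λ + 100.
For λ^2 - 60λ + 100 the discriminant is 3200. It is nonnegative but not a perfect square, so the roots are real and irrational: λ = (60 ± sqrt(3200))/2 ≈ 58.2843, 1.7157.
So the eigenvalues of A^T A are ≈ 1.7157, 58.2843 (all ≥ 0, as they must be for A^T A). The largest is λ_max = (60 + sqrt(3200))/2 ≈ 58.2843, hence ||A||_2 = sqrt(λ_max) = sqrt((60 + sqrt(3200))/2) ≈ 7.6344.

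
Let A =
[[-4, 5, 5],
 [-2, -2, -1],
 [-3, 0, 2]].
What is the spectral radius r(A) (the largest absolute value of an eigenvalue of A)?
r(A) ≈ 5.0055

The eigenvalues of A are the roots of its characteristic polynomial. With M = A (coefficients from the trace, the sum of principal 2x2 minors, and det A):
  p(λ) = det(λ I - M) = λ^3 + 4λ^2 + 21λ - 21.
No integer candidate from the rational root theorem (±divisors of 21) is a root, so the roots are irrational. The cubic discriminant is Δ = -68271 < 0, so there is one real root and a complex-conjugate pair. p(0) = -21 and p(1) = 5 have opposite signs, so a root lies in (0, 1); Newton's method refines it to λ ≈ 0.8382. Dividing out (λ - (0.8382)) leaves approximately λ^2 + 4.8382λ + 25.0551. For λ^2 + 4.8382λ + 25.0551 the discriminant is -76.8127. It is negative, so the remaining roots are the complex-conjugate pair λ ≈ -2.4191 ± 4.3821i. Their product equals the constant term, so |λ|^2 ≈ 25.0551 and |λ| ≈ 5.0055.
Thus the eigenvalues (to 4 decimals) are 0.8382 (modulus 0.8382); -2.4191 ± 4.3821i (modulus 5.0055). The spectral radius is the largest modulus: r(A) ≈ 5.0055. (Cross-check: r(A) ≤ ||A||_2 ≈ 8.6234; equality holds whenever A is normal, though it can also hold for some non-normal A.)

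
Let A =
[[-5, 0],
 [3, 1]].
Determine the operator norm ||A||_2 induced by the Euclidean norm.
||A||_2 = sqrt((35 + sqrt(1125))/2) ≈ 5.8541 (= sqrt(largest eigenvalue of A^T A))

||A||_2 = sigma_max(A) = sqrt(lambda_max(A^T A)). Form the symmetric matrix M = A^T A =
[[34, 3],
 [3, 1]].
Its characteristic polynomial (trace, determinant of M give the coefficients) is
  p(λ) = det(λ I - M) = λ^2 - 35λ + 25.
For λ^2 - 35λ + 25 the discriminant is 1125. It is nonnegative but not a perfect square, so the roots are real and irrational: λ = (35 ± sqrt(1125))/2 ≈ 34.2705, 0.7295.
So the eigenvalues of A^T A are ≈ 0.7295, 34.2705 (all ≥ 0, as they must be for A^T A). The largest is λ_max = (35 + sqrt(1125))/2 ≈ 34.2705, hence ||A||_2 = sqrt(λ_max) = sqrt((35 + sqrt(1125))/2) ≈ 5.8541.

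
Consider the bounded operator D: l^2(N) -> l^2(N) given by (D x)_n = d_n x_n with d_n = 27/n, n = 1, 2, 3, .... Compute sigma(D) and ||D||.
sigma(D) = {27/n : n ≥ 1} ∪ {0}; ||D|| = 27

A bounded diagonal operator on l^2 with diagonal entries d_n has spectrum equal to the closure of {d_n : n ≥ 1}: every d_n is an eigenvalue (with eigenvector e_n), so {d_n} ⊂ sigma(D); the spectrum is closed, so its closure is too; and for lambda not in the closure, (D - lambda I) has bounded inverse (the diagonal entries 1/(d_n - lambda) are bounded). For our sequence d_n = 27/n, n = 1, 2, 3, ...:
  - {d_n} = {27/n : n ≥ 1}; the only limit point is 0
  - closure = {27/n : n ≥ 1} ∪ {0}
For the norm: a diagonal operator has ||D|| = sup_n |d_n|. Here d_n = 27/n is positive and decreasing, so sup_n |d_n| = d_1 = 27. So ||D|| = 27.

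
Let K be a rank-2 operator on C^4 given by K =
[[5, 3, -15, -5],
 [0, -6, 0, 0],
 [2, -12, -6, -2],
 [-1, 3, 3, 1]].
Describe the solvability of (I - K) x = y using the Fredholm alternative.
(I - K) is invertible (det(I - K) = 7 ≠ 0), so for every y in C^4 the equation (I - K) x = y has a unique solution.

K has rank 2 and factors as K = U V^T = u1 v1^T + u2 v2^T with u1 = (2, 1, 3, -1), v1 = (1, -3, -3, -1), u2 = (3, -1, -1, 0), v2 = (1, 3, -3, -1) (multiplying out reproduces the displayed K). The nonzero eigenvalues of U V^T coincide with those of the 2 x 2 matrix G = V^T U = [[v1·u1, v1·u2], [v2·u1, v2·u2]] = [[-9, 9], [-3, 3]], and by the Sylvester determinant identity det(I_4 - U V^T) = det(I_2 - V^T U) = det([[10, -9], [3, -2]]) = (10)(-2) - (-9)(3) = 7. (Direct check: I - K =
[[-4, -3, 15, 5],
 [0, 7, 0, 0],
 [-2, 12, 7, 2],
 [1, -3, -3, 0]]
has determinant 7.) The finite-dimensional Fredholm alternative says: either (I - K) is invertible, or ker(I - K) ≠ {0} and then range(I - K) = ker((I - K)^*)^⊥, with dim ker(I - K) = dim ker((I - K)^*). Since det(I - K) ≠ 0, 1 is not an eigenvalue of K and ker(I - K) = {0}, so we are in the first case: for every y there is a unique x = (I - K)^(-1) y. (Explicitly, by the Woodbury identity, (I - U V^T)^(-1) = I + U (I_2 - G)^(-1) V^T.)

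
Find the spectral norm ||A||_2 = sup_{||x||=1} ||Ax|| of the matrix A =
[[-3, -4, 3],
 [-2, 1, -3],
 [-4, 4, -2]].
||A||_2 ≈ 7.3228 (= sqrt(largest eigenvalue of A^T A))

||A||_2 = sigma_max(A) = sqrt(lambda_max(A^T A)). Form the symmetric matrix M = A^T A =
[[29, -6, 5],
 [-6, 33, -23],
 [5, -23, 22]].
Its characteristic polynomial (trace, sum of principal 2x2 minors, determinant of M give the coefficients) is
  p(λ) = det(λ I - M) = λ^3 - 84λ^2 + 1731λ - 5476.
No integer candidate from the rational root theorem (±divisors of 5476) is a root, so the roots are irrational. The cubic discriminant is Δ = 935475156 > 0, so there are three distinct real roots. p(3) = -1012 and p(4) = 168 have opposite signs, so a root lies in (3, 4); Newton's method refines it to λ ≈ 3.8497. p(26) = 322 and p(27) = -292 have opposite signs, so a root lies in (26, 27); Newton's method refines it to λ ≈ 26.5262. p(53) = -812 and p(54) = 518 have opposite signs, so a root lies in (53, 54); Newton's method refines it to λ ≈ 53.624. Check (Vieta): the three roots sum to 84, matching tr M = 84.
So the eigenvalues of A^T A are ≈ 3.8497, 26.5262, 53.624 (all ≥ 0, as they must be for A^T A). The largest is λ_max ≈ 53.624, hence ||A||_2 = sqrt(λ_max) ≈ 7.3228.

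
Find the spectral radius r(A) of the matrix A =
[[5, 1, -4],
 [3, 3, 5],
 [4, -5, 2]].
r(A) ≈ 6.7273

The eigenvalues of A are the roots of its characteristic polynomial. With M = A (coefficients from the trace, the sum of principal 2x2 minors, and det A):
  p(λ) = det(λ I - M) = λ^3 - 10λ^2 + 69λ - 277.
No integer candidate from the rational root theorem (±divisors of 277) is a root, so the roots are irrational. The cubic discriminant is Δ = -577279 < 0, so there is one real root and a complex-conjugate pair. p(6) = -7 and p(7) = 59 have opposite signs, so a root lies in (6, 7); Newton's method refines it to λ ≈ 6.1207. Dividing out (λ - (6.1207)) leaves approximately λ^2 - 3.8793λ + 45.256. For λ^2 - 3.8793λ + 45.256 the discriminant is -165.9754. It is negative, so the remaining roots are the complex-conjugate pair λ ≈ 1.9396 ± 6.4416i. Their product equals the constant term, so |λ|^2 ≈ 45.256 and |λ| ≈ 6.7273.
Thus the eigenvalues (to 4 decimals) are 6.1207 (modulus 6.1207); 1.9396 ± 6.4416i (modulus 6.7273). The spectral radius is the largest modulus: r(A) ≈ 6.7273. (Cross-check: r(A) ≤ ||A||_2 ≈ 7.2742; equality holds whenever A is normal, though it can also hold for some non-normal A.)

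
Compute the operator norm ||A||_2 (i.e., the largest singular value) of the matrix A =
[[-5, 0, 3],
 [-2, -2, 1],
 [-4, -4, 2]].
||A||_2 = sqrt((79 + sqrt(3501))/2) ≈ 8.3117 (= sqrt(largest eigenvalue of A^T A))

||A||_2 = sigma_max(A) = sqrt(lambda_max(A^T A)). Form the symmetric matrix M = A^T A =
[[45, 20, -25],
 [20, 20, -10],
 [-25, -10, 14]].
Its characteristic polynomial (trace, sum of principal 2x2 minors, determinant of M give the coefficients) is
  p(λ) = det(λ I - M) = λ^3 - 79λ^2 + 685λ.
The constant term is 0, so λ = 0 is a root. Dividing out λ leaves p(λ) = λ(λ^2 - 79λ + 685). For λ^2 - 79λ + 685 the discriminant is 3501. It is nonnegative but not a perfect square, so the roots are real and irrational: λ = (79 ± sqrt(3501))/2 ≈ 69.0846, 9.9154.
So the eigenvalues of A^T A are ≈ 0, 9.9154, 69.0846 (all ≥ 0, as they must be for A^T A). The largest is λ_max = (79 + sqrt(3501))/2 ≈ 69.0846, hence ||A||_2 = sqrt(λ_max) = sqrt((79 + sqrt(3501))/2) ≈ 8.3117.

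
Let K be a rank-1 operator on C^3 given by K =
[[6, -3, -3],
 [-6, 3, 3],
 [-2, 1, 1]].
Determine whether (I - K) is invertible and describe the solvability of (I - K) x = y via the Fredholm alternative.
(I - K) is invertible (det(I - K) = -9 ≠ 0), so for every y in C^3 the equation (I - K) x = y has a unique solution.

K has rank 1, so it is an outer product K = u v^T: every row of K is a multiple of one row vector. Reading off the entries, u = (3, -3, -1) and v = (2, -1, -1) (row i of K equals u_i·v^T). A rank-one matrix u v^T satisfies K u = u (v·u) and kills the (2)-dimensional subspace v^⊥, so its characteristic polynomial is lambda^2 (lambda - v·u) with v·u = tr K = 10. Hence the eigenvalues of I - K are 1 (multiplicity 2) and 1 - (10) = -9, so det(I - K) = -9. (Direct check: I - K =
[[-5, 3, 3],
 [6, -2, -3],
 [2, -1, 0]]
has determinant -9.) The finite-dimensional Fredholm alternative says: either (I - K) is invertible, or ker(I - K) ≠ {0} and then range(I - K) = ker((I - K)^*)^⊥, with dim ker(I - K) = dim ker((I - K)^*). Since det(I - K) ≠ 0, 1 is not an eigenvalue of K and ker(I - K) = {0}, so we are in the first case: for every y there is a unique x = (I - K)^(-1) y. Explicitly, by the Sherman–Morrison formula, (I - u v^T)^(-1) = I + u v^T/(1 - v·u), i.e. (I - K)^(-1) = I + K/(-9).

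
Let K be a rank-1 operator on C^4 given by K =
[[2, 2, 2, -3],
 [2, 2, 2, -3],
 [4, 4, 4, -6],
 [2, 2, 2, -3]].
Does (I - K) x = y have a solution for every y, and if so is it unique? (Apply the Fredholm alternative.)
(I - K) is invertible (det(I - K) = -4 ≠ 0), so for every y in C^4 the equation (I - K) x = y has a unique solution.

K has rank 1, so it is an outer product K = u v^T: every row of K is a multiple of one row vector. Reading off the entries, u = (-1, -1, -2, -1) and v = (-2, -2, -2, 3) (row i of K equals u_i·v^T). A rank-one matrix u v^T satisfies K u = u (v·u) and kills the (3)-dimensional subspace v^⊥, so its characteristic polynomial is lambda^3 (lambda - v·u) with v·u = tr K = 5. Hence the eigenvalues of I - K are 1 (multiplicity 3) and 1 - (5) = -4, so det(I - K) = -4. (Direct check: I - K =
[[-1, -2, -2, 3],
 [-2, -1, -2, 3],
 [-4, -4, -3, 6],
 [-2, -2, -2, 4]]
has determinant -4.) The finite-dimensional Fredholm alternative says: either (I - K) is invertible, or ker(I - K) ≠ {0} and then range(I - K) = ker((I - K)^*)^⊥, with dim ker(I - K) = dim ker((I - K)^*). Since det(I - K) ≠ 0, 1 is not an eigenvalue of K and ker(I - K) = {0}, so we are in the first case: for every y there is a unique x = (I - K)^(-1) y. Explicitly, by the Sherman–Morrison formula, (I - u v^T)^(-1) = I + u v^T/(1 - v·u), i.e. (I - K)^(-1) = I + K/(-4).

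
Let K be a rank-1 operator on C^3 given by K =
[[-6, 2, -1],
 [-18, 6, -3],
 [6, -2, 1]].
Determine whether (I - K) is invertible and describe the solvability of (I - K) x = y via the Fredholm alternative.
(I - K) is singular (det(I - K) = 0, i.e. 1 ∈ sigma(K)). (I - K) x = y is solvable iff y ⊥ ker((I - K)^*) = span{(-6, 2, -1)}, i.e. iff -6y_1 + 2y_2 - y_3 = 0. When solvable, the solutions are x = y + c·(1, 3, -1), c arbitrary (ker(I - K) = span{(1, 3, -1)}, dimension 1).

K has rank 1, so it is an outer product K = u v^T: every row of K is a multiple of one row vector. Reading off the entries, u = (1, 3, -1) and v = (-6, 2, -1) (row i of K equals u_i·v^T). A rank-one matrix u v^T satisfies K u = u (v·u) and kills the (2)-dimensional subspace v^⊥, so its characteristic polynomial is lambda^2 (lambda - v·u) with v·u = tr K = 1. Hence the eigenvalues of I - K are 1 (multiplicity 2) and 1 - (1) = 0, so det(I - K) = 0. (Direct check: I - K =
[[7, -2, 1],
 [18, -5, 3],
 [-6, 2, 0]]
has determinant 0.) So 1 is an eigenvalue of K and (I - K) is not invertible. The finite-dimensional Fredholm alternative says: either (I - K) is invertible, or ker(I - K) ≠ {0} and then range(I - K) = ker((I - K)^*)^⊥, with dim ker(I - K) = dim ker((I - K)^*). We are in the second case, so we need both kernels. Kernel of I - K: (I - K) u = u - u (v·u) = u - u = 0, so ker(I - K) = span{u} = span{(1, 3, -1)} (it is exactly 1-dimensional because rank(I - K) = 2). Kernel of the adjoint: K is real, so (I - K)^* = I - K^T = I - v u^T, and (I - v u^T) v = v - v (u·v) = 0; hence ker((I - K)^*) = span{v} = span{(-6, 2, -1)}. Therefore (I - K) x = y is solvable iff <y, v> = 0, i.e. iff -6y_1 + 2y_2 - y_3 = 0. When this holds, K y = u (v·y) = 0, so (I - K) y = y and x = y is a particular solution; the full solution set is the line x = y + c·u = y + c·(1, 3, -1), c ∈ C.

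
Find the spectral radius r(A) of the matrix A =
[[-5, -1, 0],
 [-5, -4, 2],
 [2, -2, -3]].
r(A) ≈ 6.6337

The eigenvalues of A are the roots of its characteristic polynomial. With M = A (coefficients from the trace, the sum of principal 2x2 minors, and det A):
  p(λ) = det(λ I - M) = λ^3 + 12λ^2 + 46λ + 69.
No integer candidate from the rational root theorem (±divisors of 69) is a root, so the roots are irrational. The cubic discriminant is Δ = -4531 < 0, so there is one real root and a complex-conjugate pair. p(-7) = -8 and p(-6) = 9 have opposite signs, so a root lies in (-7, -6); Newton's method refines it to λ ≈ -6.6337. Dividing out (λ - (-6.6337)) leaves approximately λ^2 + 5.3663λ + 10.4015. For λ^2 + 5.3663λ + 10.4015 the discriminant is -12.8083. It is negative, so the remaining roots are the complex-conjugate pair λ ≈ -2.6832 ± 1.7894i. Their product equals the constant term, so |λ|^2 ≈ 10.4015 and |λ| ≈ 3.2251.
Thus the eigenvalues (to 4 decimals) are -6.6337 (modulus 6.6337); -2.6832 ± 1.7894i (modulus 3.2251). The spectral radius is the largest modulus: r(A) ≈ 6.6337. (Cross-check: r(A) ≤ ||A||_2 ≈ 8.2732; equality holds whenever A is normal, though it can also hold for some non-normal A.)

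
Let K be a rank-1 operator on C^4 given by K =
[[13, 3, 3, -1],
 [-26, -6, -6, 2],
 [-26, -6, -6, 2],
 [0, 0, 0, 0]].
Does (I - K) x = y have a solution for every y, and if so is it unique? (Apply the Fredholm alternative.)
(I - K) is singular (det(I - K) = 0, i.e. 1 ∈ sigma(K)). (I - K) x = y is solvable iff y ⊥ ker((I - K)^*) = span{(13, 3, 3, -1)}, i.e. iff 13y_1 + 3y_2 + 3y_3 - y_4 = 0. When solvable, the solutions are x = y + c·(1, -2, -2, 0), c arbitrary (ker(I - K) = span{(1, -2, -2, 0)}, dimension 1).

K has rank 1, so it is an outer product K = u v^T: every row of K is a multiple of one row vector. Reading off the entries, u = (1, -2, -2, 0) and v = (13, 3, 3, -1) (row i of K equals u_i·v^T). A rank-one matrix u v^T satisfies K u = u (v·u) and kills the (3)-dimensional subspace v^⊥, so its characteristic polynomial is lambda^3 (lambda - v·u) with v·u = tr K = 1. Hence the eigenvalues of I - K are 1 (multiplicity 3) and 1 - (1) = 0, so det(I - K) = 0. (Direct check: I - K =
[[-12, -3, -3, 1],
 [26, 7, 6, -2],
 [26, 6, 7, -2],
 [0, 0, 0, 1]]
has determinant 0.) So 1 is an eigenvalue of K and (I - K) is not invertible. The finite-dimensional Fredholm alternative says: either (I - K) is invertible, or ker(I - K) ≠ {0} and then range(I - K) = ker((I - K)^*)^⊥, with dim ker(I - K) = dim ker((I - K)^*). We are in the second case, so we need both kernels. Kernel of I - K: (I - K) u = u - u (v·u) = u - u = 0, so ker(I - K) = span{u} = span{(1, -2, -2, 0)} (it is exactly 1-dimensional because rank(I - K) = 3). Kernel of the adjoint: K is real, so (I - K)^* = I - K^T = I - v u^T, and (I - v u^T) v = v - v (u·v) = 0; hence ker((I - K)^*) = span{v} = span{(13, 3, 3, -1)}. Therefore (I - K) x = y is solvable iff <y, v> = 0, i.e. iff 13y_1 + 3y_2 + 3y_3 - y_4 = 0. When this holds, K y = u (v·y) = 0, so (I - K) y = y and x = y is a particular solution; the full solution set is the line x = y + c·u = y + c·(1, -2, -2, 0), c ∈ C.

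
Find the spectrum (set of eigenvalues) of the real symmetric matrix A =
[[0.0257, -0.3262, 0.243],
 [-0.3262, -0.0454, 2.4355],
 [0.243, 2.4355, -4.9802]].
sigma(A) ≈ {-6, 0, 1}

A is real symmetric, so its spectrum consists of real eigenvalues. Expanding the characteristic polynomial of the displayed matrix gives
  det(λ I - A) = p(λ) = λ^3 + (5)λ^2 + (-6)λ + (0).
Solving p(λ) = 0 yields eigenvalues ≈ -6, 0, 1. (A is shown rounded to 4 decimals, so these recover the underlying integer eigenvalues to within that precision.)
Verification: the trace of A = -5 equals the sum of eigenvalues -5, and det(A) ≈ -0.0001 matches the eigenvalue product 0.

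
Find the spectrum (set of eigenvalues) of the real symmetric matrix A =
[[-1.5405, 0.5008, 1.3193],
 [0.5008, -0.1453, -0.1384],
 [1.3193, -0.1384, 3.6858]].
sigma(A) ≈ {-2, 0, 4}

A is real symmetric, so its spectrum consists of real eigenvalues. Expanding the characteristic polynomial of the displayed matrix gives
  det(λ I - A) = p(λ) = λ^3 + (-2)λ^2 + (-8)λ + (0).
Solving p(λ) = 0 yields eigenvalues ≈ -2, 0, 4. (A is shown rounded to 4 decimals, so these recover the underlying integer eigenvalues to within that precision.)
Verification: the trace of A = 2 equals the sum of eigenvalues 2, and det(A) ≈ 0.0001 matches the eigenvalue product 0.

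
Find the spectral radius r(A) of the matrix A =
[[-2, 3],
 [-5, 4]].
r(A) = sqrt(7) ≈ 2.6458

The eigenvalues of A are the roots of its characteristic polynomial. With M = A (coefficients from the trace and determinant):
  p(λ) = det(λ I - M) = λ^2 - 2λ + 7.
For λ^2 - 2λ + 7 the discriminant is -24. It is negative, so the roots are the complex-conjugate pair λ = 1 ± (sqrt(24)/2) i ≈ 1 ± 2.4495i. For a conjugate pair the product of the roots equals the constant term, so |λ|^2 = 7 and |λ| = sqrt(7) ≈ 2.6458.
Thus the eigenvalues (to 4 decimals) are 1 ± 2.4495i (modulus 2.6458). The spectral radius is the largest modulus: r(A) = sqrt(7) ≈ 2.6458. (Cross-check: r(A) ≤ ||A||_2 ≈ 7.2854; equality holds whenever A is normal, though it can also hold for some non-normal A.)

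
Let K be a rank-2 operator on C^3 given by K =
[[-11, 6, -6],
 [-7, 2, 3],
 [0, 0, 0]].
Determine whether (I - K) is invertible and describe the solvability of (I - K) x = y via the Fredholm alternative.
(I - K) is invertible (det(I - K) = 30 ≠ 0), so for every y in C^3 the equation (I - K) x = y has a unique solution.

K has rank 2 and factors as K = U V^T = u1 v1^T + u2 v2^T with u1 = (-3, -1, 0), v1 = (3, -2, 3), u2 = (-1, -2, 0), v2 = (2, 0, -3) (multiplying out reproduces the displayed K). The nonzero eigenvalues of U V^T coincide with those of the 2 x 2 matrix G = V^T U = [[v1·u1, v1·u2], [v2·u1, v2·u2]] = [[-7, 1], [-6, -2]], and by the Sylvester determinant identity det(I_3 - U V^T) = det(I_2 - V^T U) = det([[8, -1], [6, 3]]) = (8)(3) - (-1)(6) = 30. (Direct check: I - K =
[[12, -6, 6],
 [7, -1, -3],
 [0, 0, 1]]
has determinant 30.) The finite-dimensional Fredholm alternative says: either (I - K) is invertible, or ker(I - K) ≠ {0} and then range(I - K) = ker((I - K)^*)^⊥, with dim ker(I - K) = dim ker((I - K)^*). Since det(I - K) ≠ 0, 1 is not an eigenvalue of K and ker(I - K) = {0}, so we are in the first case: for every y there is a unique x = (I - K)^(-1) y. (Explicitly, by the Woodbury identity, (I - U V^T)^(-1) = I + U (I_2 - G)^(-1) V^T.)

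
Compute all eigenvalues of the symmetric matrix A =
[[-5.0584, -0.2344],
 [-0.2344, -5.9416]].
sigma(A) ≈ {-6, -5}

A is real symmetric, so its spectrum consists of real eigenvalues. Expanding the characteristic polynomial of the displayed matrix gives
  det(λ I - A) = p(λ) = λ^2 + (11)λ + (30).
Solving p(λ) = 0 yields eigenvalues ≈ -6, -5. (A is shown rounded to 4 decimals, so these recover the underlying integer eigenvalues to within that precision.)
Verification: the trace of A = -11 equals the sum of eigenvalues -11, and det(A) ≈ 30.0000 matches the eigenvalue product 30.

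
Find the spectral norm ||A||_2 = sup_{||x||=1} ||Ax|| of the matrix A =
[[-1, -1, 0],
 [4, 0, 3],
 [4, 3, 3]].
||A||_2 ≈ 7.4878 (= sqrt(largest eigenvalue of A^T A))

||A||_2 = sigma_max(A) = sqrt(lambda_max(A^T A)). Form the symmetric matrix M = A^T A =
[[33, 13, 24],
 [13, 10, 9],
 [24, 9, 18]].
Its characteristic polynomial (trace, sum of principal 2x2 minors, determinant of M give the coefficients) is
  p(λ) = det(λ I - M) = λ^3 - 61λ^2 + 278λ - 81.
No integer candidate from the rational root theorem (±divisors of 81) is a root, so the roots are irrational. The cubic discriminant is Δ = 152639729 > 0, so there are three distinct real roots. p(0) = -81 and p(1) = 137 have opposite signs, so a root lies in (0, 1); Newton's method refines it to λ ≈ 0.3127. p(4) = 119 and p(5) = -91 have opposite signs, so a root lies in (4, 5); Newton's method refines it to λ ≈ 4.6198. p(56) = -193 and p(57) = 2769 have opposite signs, so a root lies in (56, 57); Newton's method refines it to λ ≈ 56.0675. Check (Vieta): the three roots sum to 61, matching tr M = 61.
So the eigenvalues of A^T A are ≈ 0.3127, 4.6198, 56.0675 (all ≥ 0, as they must be for A^T A). The largest is λ_max ≈ 56.0675, hence ||A||_2 = sqrt(λ_max) ≈ 7.4878.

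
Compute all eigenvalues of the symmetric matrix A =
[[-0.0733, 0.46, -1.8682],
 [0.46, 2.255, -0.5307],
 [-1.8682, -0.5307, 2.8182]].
sigma(A) ≈ {-1, 2, 4}

A is real symmetric, so its spectrum consists of real eigenvalues. Expanding the characteristic polynomial of the displayed matrix gives
  det(λ I - A) = p(λ) = λ^3 + (-5)λ^2 + (2)λ + (8).
Solving p(λ) = 0 yields eigenvalues ≈ -1, 2, 4. (A is shown rounded to 4 decimals, so these recover the underlying integer eigenvalues to within that precision.)
Verification: the trace of A = 5 equals the sum of eigenvalues 5, and det(A) ≈ -7.9997 matches the eigenvalue product -8.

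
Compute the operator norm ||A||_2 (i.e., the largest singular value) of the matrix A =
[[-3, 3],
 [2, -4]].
||A||_2 = sqrt((38 + sqrt(1300))/2) ≈ 6.085 (= sqrt(largest eigenvalue of A^T A))

||A||_2 = sigma_max(A) = sqrt(lambda_max(A^T A)). Form the symmetric matrix M = A^T A =
[[13, -17],
 [-17, 25]].
Its characteristic polynomial (trace, determinant of M give the coefficients) is
  p(λ) = det(λ I - M) = λ^2 - 38λ + 36.
For λ^2 - 38λ + 36 the discriminant is 1300. It is nonnegative but not a perfect square, so the roots are real and irrational: λ = (38 ± sqrt(1300))/2 ≈ 37.0278, 0.9722.
So the eigenvalues of A^T A are ≈ 0.9722, 37.0278 (all ≥ 0, as they must be for A^T A). The largest is λ_max = (38 + sqrt(1300))/2 ≈ 37.0278, hence ||A||_2 = sqrt(λ_max) = sqrt((38 + sqrt(1300))/2) ≈ 6.085.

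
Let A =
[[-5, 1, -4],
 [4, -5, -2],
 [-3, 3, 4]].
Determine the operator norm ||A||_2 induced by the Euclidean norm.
||A||_2 ≈ 8.9648 (= sqrt(largest eigenvalue of A^T A))

||A||_2 = sigma_max(A) = sqrt(lambda_max(A^T A)). Form the symmetric matrix M = A^T A =
[[50, -34, 0],
 [-34, 35, 18],
 [0, 18, 36]].
Its characteristic polynomial (trace, sum of principal 2x2 minors, determinant of M give the coefficients) is
  p(λ) = det(λ I - M) = λ^3 - 121λ^2 + 3330λ - 5184.
No integer candidate from the rational root theorem (±divisors of 5184) is a root, so the roots are irrational. The cubic discriminant is Δ = 14785958052 > 0, so there are three distinct real roots. p(1) = -1974 and p(2) = 1000 have opposite signs, so a root lies in (1, 2); Newton's method refines it to λ ≈ 1.6549. p(38) = 1504 and p(39) = -36 have opposite signs, so a root lies in (38, 39); Newton's method refines it to λ ≈ 38.9767. p(80) = -1184 and p(81) = 2106 have opposite signs, so a root lies in (80, 81); Newton's method refines it to λ ≈ 80.3684. Check (Vieta): the three roots sum to 121, matching tr M = 121.
So the eigenvalues of A^T A are ≈ 1.6549, 38.9767, 80.3684 (all ≥ 0, as they must be for A^T A). The largest is λ_max ≈ 80.3684, hence ||A||_2 = sqrt(λ_max) ≈ 8.9648.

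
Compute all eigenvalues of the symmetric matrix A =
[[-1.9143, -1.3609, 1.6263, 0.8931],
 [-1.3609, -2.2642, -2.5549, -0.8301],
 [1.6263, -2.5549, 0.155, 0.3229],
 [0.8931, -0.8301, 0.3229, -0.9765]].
sigma(A) ≈ {-4, -3, -1, 3}

A is real symmetric, so its spectrum consists of real eigenvalues. Expanding the characteristic polynomial of the displayed matrix gives
  det(λ I - A) = p(λ) = λ^4 + (5)λ^3 + (-5)λ^2 + (-45)λ + (-36).
Solving p(λ) = 0 yields eigenvalues ≈ -4, -3, -1, 3. (A is shown rounded to 4 decimals, so these recover the underlying integer eigenvalues to within that precision.)
Verification: the trace of A = -5 equals the sum of eigenvalues -5, and det(A) ≈ -35.9998 matches the eigenvalue product -36.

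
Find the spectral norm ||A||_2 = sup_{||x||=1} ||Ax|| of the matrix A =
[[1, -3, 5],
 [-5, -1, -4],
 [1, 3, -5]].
||A||_2 ≈ 9.0827 (= sqrt(largest eigenvalue of A^T A))

||A||_2 = sigma_max(A) = sqrt(lambda_max(A^T A)). Form the symmetric matrix M = A^T A =
[[27, 5, 20],
 [5, 19, -26],
 [20, -26, 66]].
Its characteristic polynomial (trace, sum of principal 2x2 minors, determinant of M give the coefficients) is
  p(λ) = det(λ I - M) = λ^3 - 112λ^2 + 2448λ - 1156.
No integer candidate from the rational root theorem (±divisors of 1156) is a root, so the roots are irrational. The cubic discriminant is Δ = 15664507472 > 0, so there are three distinct real roots. p(0) = -1156 and p(1) = 1181 have opposite signs, so a root lies in (0, 1); Newton's method refines it to λ ≈ 0.4828. p(29) = 33 and p(30) = -1516 have opposite signs, so a root lies in (29, 30); Newton's method refines it to λ ≈ 29.0216. p(82) = -2140 and p(83) = 2247 have opposite signs, so a root lies in (82, 83); Newton's method refines it to λ ≈ 82.4955. Check (Vieta): the three roots sum to 112, matching tr M = 112.
So the eigenvalues of A^T A are ≈ 0.4828, 29.0216, 82.4955 (all ≥ 0, as they must be for A^T A). The largest is λ_max ≈ 82.4955, hence ||A||_2 = sqrt(λ_max) ≈ 9.0827.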